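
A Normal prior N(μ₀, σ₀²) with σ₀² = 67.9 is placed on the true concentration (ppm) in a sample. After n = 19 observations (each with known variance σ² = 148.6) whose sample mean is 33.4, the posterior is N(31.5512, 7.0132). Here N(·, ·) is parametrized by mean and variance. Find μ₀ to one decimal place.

μ₀ = 15.5

With known observation variance, the Normal–Normal posterior has precision τ_n = τ₀ + n/σ² and mean μ_n = (τ₀μ₀ + (n/σ²)x̄)/τ_n.
Here τ₀ = 1/67.9 = 0.014728 and τ_data = 19/148.6 = 0.127860, so τ_n = 0.142588.
Rearranging for μ₀: μ₀ = (μ_n·τ_n − τ_data·x̄)/τ₀ = (31.5512·0.142588 − 0.127860·33.4) / 0.014728 = 0.228299/0.014728 ≈ 15.5.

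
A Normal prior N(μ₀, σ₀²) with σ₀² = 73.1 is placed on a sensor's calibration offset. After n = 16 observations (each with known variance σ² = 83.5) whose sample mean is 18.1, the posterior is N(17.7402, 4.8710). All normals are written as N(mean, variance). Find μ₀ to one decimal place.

μ₀ = 12.7

With known observation variance, the Normal–Normal posterior has precision τ_n = τ₀ + n/σ² and mean μ_n = (τ₀μ₀ + (n/σ²)x̄)/τ_n.
Here τ₀ = 1/73.1 = 0.013680 and τ_data = 16/83.5 = 0.191617, so τ_n = 0.205297.
Rearranging for μ₀: μ₀ = (μ_n·τ_n − τ_data·x̄)/τ₀ = (17.7402·0.205297 − 0.191617·18.1) / 0.013680 = 0.173742/0.013680 ≈ 12.7.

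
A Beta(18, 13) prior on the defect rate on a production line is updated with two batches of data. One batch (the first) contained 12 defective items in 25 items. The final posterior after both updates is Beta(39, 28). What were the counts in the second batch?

Because Beta–binomial updating is additive in the counts, the combined data contributed (α_post−α_prior, β_post−β_prior) successes and failures.
Total across both batches: 39−18=21 defective items, 28−13=15 good items.
Subtract the first batch: 21−12=9 defective items and 15−13=2 good items.

9 defective items and 2 good items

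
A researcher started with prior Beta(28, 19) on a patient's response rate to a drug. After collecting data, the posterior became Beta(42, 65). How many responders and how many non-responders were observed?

Under Beta–binomial conjugacy the posterior parameters are (a+s, b+f).
So s = 42 − 28 = 14 and f = 65 − 19 = 46.

14 responders and 46 non-responders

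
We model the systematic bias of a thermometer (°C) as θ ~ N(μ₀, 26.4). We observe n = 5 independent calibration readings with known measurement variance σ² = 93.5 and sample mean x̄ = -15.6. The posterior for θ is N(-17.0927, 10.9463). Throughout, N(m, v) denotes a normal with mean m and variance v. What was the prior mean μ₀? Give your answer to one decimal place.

With known observation variance, the Normal–Normal posterior has precision τ_n = τ₀ + n/σ² and mean μ_n = (τ₀μ₀ + (n/σ²)x̄)/τ_n.
Here τ₀ = 1/26.4 = 0.037879 and τ_data = 5/93.5 = 0.053476, so τ_n = 0.091355.
Rearranging for μ₀: μ₀ = (μ_n·τ_n − τ_data·x̄)/τ₀ = (-17.0927·0.091355 − 0.053476·-15.6) / 0.037879 = -0.727278/0.037879 ≈ -19.2.

μ₀ = -19.2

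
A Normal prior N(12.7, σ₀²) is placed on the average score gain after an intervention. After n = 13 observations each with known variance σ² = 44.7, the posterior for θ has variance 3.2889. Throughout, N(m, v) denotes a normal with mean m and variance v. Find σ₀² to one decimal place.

For the Normal–Normal model with known σ², precisions add: τ_n = τ₀ + n/σ².
So 1/σ₀² = 1/3.2889 − 13/44.7 = 0.304053 − 0.290828 = 0.013225.
Hence σ₀² = 1/0.013225 ≈ 75.6.

σ₀² = 75.6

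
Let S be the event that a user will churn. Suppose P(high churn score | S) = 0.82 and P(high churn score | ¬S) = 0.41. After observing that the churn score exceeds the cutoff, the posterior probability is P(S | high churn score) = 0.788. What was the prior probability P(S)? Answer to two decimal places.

P(S) = 0.65

In odds form, posterior odds = prior odds × likelihood ratio, so prior odds = posterior odds ÷ LR.
Posterior odds = 0.788/(1−0.788) = 3.7170. LR = 0.82/0.41 = 2.0000.
Prior odds = 3.7170/2.0000 = 1.8585, so P(S) = 1.8585/(1+1.8585) ≈ 0.65.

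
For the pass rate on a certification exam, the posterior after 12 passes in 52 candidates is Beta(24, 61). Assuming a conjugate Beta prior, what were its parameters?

Beta(12, 21)

Under Beta–binomial conjugacy the posterior parameters are (α+s, β+f).
Subtract the data counts: 24−12=12, 61−40=21.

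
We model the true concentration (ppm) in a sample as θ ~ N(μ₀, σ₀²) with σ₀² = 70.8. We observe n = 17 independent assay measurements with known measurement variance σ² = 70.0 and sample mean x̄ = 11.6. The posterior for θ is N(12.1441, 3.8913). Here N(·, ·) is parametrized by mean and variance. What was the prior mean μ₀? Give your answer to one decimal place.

μ₀ = 21.5

The posterior mean is a precision-weighted average: μ_n = (τ₀μ₀ + τ_data·x̄)/(τ₀+τ_data), with τ₀=1/σ₀² and τ_data=n/σ².
Here τ₀ = 1/70.8 = 0.014124 and τ_data = 17/70.0 = 0.242857, so τ_n = 0.256981.
Rearranging for μ₀: μ₀ = (μ_n·τ_n − τ_data·x̄)/τ₀ = (12.1441·0.256981 − 0.242857·11.6) / 0.014124 = 0.303662/0.014124 ≈ 21.5.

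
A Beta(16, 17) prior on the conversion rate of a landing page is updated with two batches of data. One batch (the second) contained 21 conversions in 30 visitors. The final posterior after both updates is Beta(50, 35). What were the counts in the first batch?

13 conversions and 9 bounces

Because Beta–binomial updating is additive in the counts, the combined data contributed (α_post−α_prior, β_post−β_prior) successes and failures.
Total across both batches: 50−16=34 conversions, 35−17=18 bounces.
Subtract the second batch: 34−21=13 conversions and 18−9=9 bounces.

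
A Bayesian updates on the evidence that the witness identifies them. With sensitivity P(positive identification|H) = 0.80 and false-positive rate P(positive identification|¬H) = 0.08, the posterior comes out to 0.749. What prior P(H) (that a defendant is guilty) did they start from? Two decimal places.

In odds form, posterior odds = prior odds × likelihood ratio, so prior odds = posterior odds ÷ LR.
Posterior odds = 0.749/(1−0.749) = 2.9841. LR = 0.80/0.08 = 10.0000.
Prior odds = 2.9841/10.0000 = 0.2984, so P(H) = 0.2984/(1+0.2984) ≈ 0.23.

P(H) = 0.23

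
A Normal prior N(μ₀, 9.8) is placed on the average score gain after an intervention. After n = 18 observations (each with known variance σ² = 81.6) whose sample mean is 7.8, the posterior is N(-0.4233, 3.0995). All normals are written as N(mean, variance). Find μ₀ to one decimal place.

With known observation variance, the Normal–Normal posterior has precision τ_n = τ₀ + n/σ² and mean μ_n = (τ₀μ₀ + (n/σ²)x̄)/τ_n.
Here τ₀ = 1/9.8 = 0.102041 and τ_data = 18/81.6 = 0.220588, so τ_n = 0.322629.
Rearranging for μ₀: μ₀ = (μ_n·τ_n − τ_data·x̄)/τ₀ = (-0.4233·0.322629 − 0.220588·7.8) / 0.102041 = -1.857155/0.102041 ≈ -18.2.

μ₀ = -18.2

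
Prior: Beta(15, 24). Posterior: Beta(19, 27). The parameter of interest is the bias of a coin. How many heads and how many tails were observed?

Beta is conjugate to the binomial likelihood: posterior = Beta(a+s, b+f).
So s = 19 − 15 = 4 and f = 27 − 24 = 3.

4 heads and 3 tails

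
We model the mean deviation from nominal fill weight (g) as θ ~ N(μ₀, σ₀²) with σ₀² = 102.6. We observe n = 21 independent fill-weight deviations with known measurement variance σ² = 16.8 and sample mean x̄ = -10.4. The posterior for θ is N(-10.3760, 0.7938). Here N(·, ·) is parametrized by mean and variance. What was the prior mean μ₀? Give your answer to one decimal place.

μ₀ = -7.3

The posterior mean is a precision-weighted average: μ_n = (τ₀μ₀ + τ_data·x̄)/(τ₀+τ_data), with τ₀=1/σ₀² and τ_data=n/σ².
Here τ₀ = 1/102.6 = 0.009747 and τ_data = 21/16.8 = 1.250000, so τ_n = 1.259747.
Rearranging for μ₀: μ₀ = (μ_n·τ_n − τ_data·x̄)/τ₀ = (-10.3760·1.259747 − 1.250000·-10.4) / 0.009747 = -0.071135/0.009747 ≈ -7.3.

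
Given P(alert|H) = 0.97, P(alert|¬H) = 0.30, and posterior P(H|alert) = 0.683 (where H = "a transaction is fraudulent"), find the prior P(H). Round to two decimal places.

P(H) = 0.40

In odds form, posterior odds = prior odds × likelihood ratio, so prior odds = posterior odds ÷ LR.
Posterior odds = 0.683/(1−0.683) = 2.1546. LR = 0.97/0.30 = 3.2333.
Prior odds = 2.1546/3.2333 = 0.6664, so P(H) = 0.6664/(1+0.6664) ≈ 0.40.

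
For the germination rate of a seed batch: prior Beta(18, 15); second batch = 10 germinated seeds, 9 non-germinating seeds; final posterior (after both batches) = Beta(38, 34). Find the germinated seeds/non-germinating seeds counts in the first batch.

Because Beta–binomial updating is additive in the counts, the combined data contributed (α_post−α_prior, β_post−β_prior) successes and failures.
Total across both batches: 38−18=20 germinated seeds, 34−15=19 non-germinating seeds.
Subtract the second batch: 20−10=10 germinated seeds and 19−9=10 non-germinating seeds.

10 germinated seeds and 10 non-germinating seeds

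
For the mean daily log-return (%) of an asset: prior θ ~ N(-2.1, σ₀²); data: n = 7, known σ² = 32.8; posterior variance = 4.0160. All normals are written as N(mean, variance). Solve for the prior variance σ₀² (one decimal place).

Posterior precision equals prior precision plus data precision: 1/σ_n² = 1/σ₀² + n/σ².
So 1/σ₀² = 1/4.0160 − 7/32.8 = 0.249004 − 0.213415 = 0.035589.
Hence σ₀² = 1/0.035589 ≈ 28.1.

σ₀² = 28.1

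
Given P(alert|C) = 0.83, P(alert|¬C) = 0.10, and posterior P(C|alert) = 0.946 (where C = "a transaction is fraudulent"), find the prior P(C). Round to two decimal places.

In odds form, posterior odds = prior odds × likelihood ratio, so prior odds = posterior odds ÷ LR.
Posterior odds = 0.946/(1−0.946) = 17.5185. LR = 0.83/0.10 = 8.3000.
Prior odds = 17.5185/8.3000 = 2.1107, so P(C) = 2.1107/(1+2.1107) ≈ 0.68.

P(C) = 0.68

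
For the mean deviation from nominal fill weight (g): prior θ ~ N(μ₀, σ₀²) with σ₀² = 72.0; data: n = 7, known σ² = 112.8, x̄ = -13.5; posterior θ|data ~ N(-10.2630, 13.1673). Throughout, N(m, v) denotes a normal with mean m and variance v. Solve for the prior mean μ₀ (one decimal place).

The posterior mean is a precision-weighted average: μ_n = (τ₀μ₀ + τ_data·x̄)/(τ₀+τ_data), with τ₀=1/σ₀² and τ_data=n/σ².
Here τ₀ = 1/72.0 = 0.013889 and τ_data = 7/112.8 = 0.062057, so τ_n = 0.075946.
Rearranging for μ₀: μ₀ = (μ_n·τ_n − τ_data·x̄)/τ₀ = (-10.2630·0.075946 − 0.062057·-13.5) / 0.013889 = 0.058336/0.013889 ≈ 4.2.

μ₀ = 4.2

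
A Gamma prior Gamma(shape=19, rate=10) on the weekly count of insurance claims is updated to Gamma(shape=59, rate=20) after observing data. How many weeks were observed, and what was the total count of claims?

n = 10 weeks with total 40 claims

A Gamma(α, β) prior (rate parametrization) on a Poisson rate with n observations summing to S gives posterior Gamma(α+S, β+n).
Matching: Σxᵢ = 59 − 19 = 40 and n = 20 − 10 = 10.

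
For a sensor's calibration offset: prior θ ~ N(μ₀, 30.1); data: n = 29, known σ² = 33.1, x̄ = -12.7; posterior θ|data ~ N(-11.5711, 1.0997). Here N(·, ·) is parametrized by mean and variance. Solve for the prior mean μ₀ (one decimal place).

The posterior mean is a precision-weighted average: μ_n = (τ₀μ₀ + τ_data·x̄)/(τ₀+τ_data), with τ₀=1/σ₀² and τ_data=n/σ².
Here τ₀ = 1/30.1 = 0.033223 and τ_data = 29/33.1 = 0.876133, so τ_n = 0.909356.
Rearranging for μ₀: μ₀ = (μ_n·τ_n − τ_data·x̄)/τ₀ = (-11.5711·0.909356 − 0.876133·-12.7) / 0.033223 = 0.604640/0.033223 ≈ 18.2.

μ₀ = 18.2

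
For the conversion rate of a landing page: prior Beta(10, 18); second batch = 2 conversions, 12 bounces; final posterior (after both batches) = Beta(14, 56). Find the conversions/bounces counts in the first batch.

2 conversions and 26 bounces

Because Beta–binomial updating is additive in the counts, the combined data contributed (α_post−α_prior, β_post−β_prior) successes and failures.
Total across both batches: 14−10=4 conversions, 56−18=38 bounces.
Subtract the second batch: 4−2=2 conversions and 38−12=26 bounces.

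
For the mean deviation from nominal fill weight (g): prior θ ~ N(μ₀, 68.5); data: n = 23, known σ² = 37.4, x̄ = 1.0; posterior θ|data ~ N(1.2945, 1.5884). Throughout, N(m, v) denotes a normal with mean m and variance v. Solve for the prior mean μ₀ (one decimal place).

The posterior mean is a precision-weighted average: μ_n = (τ₀μ₀ + τ_data·x̄)/(τ₀+τ_data), with τ₀=1/σ₀² and τ_data=n/σ².
Here τ₀ = 1/68.5 = 0.014599 and τ_data = 23/37.4 = 0.614973, so τ_n = 0.629572.
Rearranging for μ₀: μ₀ = (μ_n·τ_n − τ_data·x̄)/τ₀ = (1.2945·0.629572 − 0.614973·1.0) / 0.014599 = 0.200008/0.014599 ≈ 13.7.

μ₀ = 13.7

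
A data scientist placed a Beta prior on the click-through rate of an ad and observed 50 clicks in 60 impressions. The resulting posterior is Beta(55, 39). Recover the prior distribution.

Beta(5, 29)

A Beta(α, β) prior with s successes and f failures in binomial data gives a Beta(α+s, β+f) posterior.
So α = 55 − 50 = 5 and β = 39 − 10 = 29.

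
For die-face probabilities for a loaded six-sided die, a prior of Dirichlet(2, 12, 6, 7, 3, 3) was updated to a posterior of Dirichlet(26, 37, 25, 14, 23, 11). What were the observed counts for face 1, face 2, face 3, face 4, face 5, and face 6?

counts (24, 25, 19, 7, 20, 8)

For a Dirichlet(α) prior with multinomial counts c, the posterior is Dirichlet(α + c) componentwise.
Counts are posterior − prior componentwise: 26−2=24, 37−12=25, 25−6=19, 14−7=7, 23−3=20, 11−3=8.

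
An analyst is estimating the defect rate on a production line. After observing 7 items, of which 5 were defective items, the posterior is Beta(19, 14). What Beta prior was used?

Beta(14, 12)

Under Beta–binomial conjugacy the posterior parameters are (α+s, β+f).
So α = 19 − 5 = 14 and β = 14 − 2 = 12.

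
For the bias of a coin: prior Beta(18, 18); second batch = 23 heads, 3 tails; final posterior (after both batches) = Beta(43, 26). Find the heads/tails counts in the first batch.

2 heads and 5 tails

Because Beta–binomial updating is additive in the counts, the combined data contributed (α_post−α_prior, β_post−β_prior) successes and failures.
Total across both batches: 43−18=25 heads, 26−18=8 tails.
Subtract the second batch: 25−23=2 heads and 8−3=5 tails.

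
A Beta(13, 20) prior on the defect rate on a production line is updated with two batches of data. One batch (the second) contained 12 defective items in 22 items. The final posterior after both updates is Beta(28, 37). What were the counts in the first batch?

Because Beta–binomial updating is additive in the counts, the combined data contributed (α_post−α_prior, β_post−β_prior) successes and failures.
Total across both batches: 28−13=15 defective items, 37−20=17 good items.
Subtract the second batch: 15−12=3 defective items and 17−10=7 good items.

3 defective items and 7 good items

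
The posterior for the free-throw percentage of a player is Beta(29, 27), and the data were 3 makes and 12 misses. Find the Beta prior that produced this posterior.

Beta(26, 15)

A Beta(α, β) prior with s successes and f failures in binomial data gives a Beta(α+s, β+f) posterior.
So α = 29 − 3 = 26 and β = 27 − 12 = 15.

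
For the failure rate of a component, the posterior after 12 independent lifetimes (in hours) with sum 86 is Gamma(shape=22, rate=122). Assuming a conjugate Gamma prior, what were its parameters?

Gamma(shape=10, rate=36)

For an exponential likelihood with a Gamma(α, β) prior on the rate, n observations with total T give posterior Gamma(α+n, β+T).
So α = 22 − 12 = 10 and β = 122 − 86 = 36.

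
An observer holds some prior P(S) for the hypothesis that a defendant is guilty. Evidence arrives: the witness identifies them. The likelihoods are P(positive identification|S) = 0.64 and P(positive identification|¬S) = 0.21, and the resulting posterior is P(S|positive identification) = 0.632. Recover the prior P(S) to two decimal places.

P(S) = 0.36

Bayes' rule in odds form gives O(S|E) = O(S)·[P(E|S)/P(E|¬S)], hence O(S) = O(S|E)/LR.
Posterior odds = 0.632/(1−0.632) = 1.7174. LR = 0.64/0.21 = 3.0476.
Prior odds = 1.7174/3.0476 = 0.5635, so P(S) = 0.5635/(1+0.5635) ≈ 0.36.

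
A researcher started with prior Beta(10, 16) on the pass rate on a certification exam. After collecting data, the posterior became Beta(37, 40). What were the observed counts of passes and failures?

Beta is conjugate to the binomial likelihood: posterior = Beta(a+s, b+f).
So s = 37 − 10 = 27 and f = 40 − 16 = 24.

27 passes and 24 failures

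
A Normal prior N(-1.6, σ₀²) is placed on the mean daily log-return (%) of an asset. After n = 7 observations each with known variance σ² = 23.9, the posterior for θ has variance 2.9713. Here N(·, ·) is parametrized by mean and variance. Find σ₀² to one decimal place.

σ₀² = 22.9

Posterior precision equals prior precision plus data precision: 1/σ_n² = 1/σ₀² + n/σ².
So 1/σ₀² = 1/2.9713 − 7/23.9 = 0.336553 − 0.292887 = 0.043666.
Hence σ₀² = 1/0.043666 ≈ 22.9.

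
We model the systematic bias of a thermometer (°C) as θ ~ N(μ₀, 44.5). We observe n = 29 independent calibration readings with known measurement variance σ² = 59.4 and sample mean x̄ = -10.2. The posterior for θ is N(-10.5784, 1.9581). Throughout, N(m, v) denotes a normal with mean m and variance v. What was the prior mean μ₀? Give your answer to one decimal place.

The posterior mean is a precision-weighted average: μ_n = (τ₀μ₀ + τ_data·x̄)/(τ₀+τ_data), with τ₀=1/σ₀² and τ_data=n/σ².
Here τ₀ = 1/44.5 = 0.022472 and τ_data = 29/59.4 = 0.488215, so τ_n = 0.510687.
Rearranging for μ₀: μ₀ = (μ_n·τ_n − τ_data·x̄)/τ₀ = (-10.5784·0.510687 − 0.488215·-10.2) / 0.022472 = -0.422458/0.022472 ≈ -18.8.

μ₀ = -18.8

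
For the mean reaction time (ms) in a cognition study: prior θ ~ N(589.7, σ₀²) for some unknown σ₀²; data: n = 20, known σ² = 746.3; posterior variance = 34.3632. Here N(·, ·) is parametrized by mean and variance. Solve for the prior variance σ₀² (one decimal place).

Posterior precision equals prior precision plus data precision: 1/σ_n² = 1/σ₀² + n/σ².
So 1/σ₀² = 1/34.3632 − 20/746.3 = 0.029101 − 0.026799 = 0.002302.
Hence σ₀² = 1/0.002302 ≈ 434.4.

σ₀² = 434.4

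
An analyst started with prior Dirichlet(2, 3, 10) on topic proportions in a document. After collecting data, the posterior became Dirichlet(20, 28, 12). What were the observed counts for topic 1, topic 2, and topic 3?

For a Dirichlet(α) prior with multinomial counts c, the posterior is Dirichlet(α + c) componentwise.
Counts are posterior − prior componentwise: 20−2=18, 28−3=25, 12−10=2.

counts (18, 25, 2)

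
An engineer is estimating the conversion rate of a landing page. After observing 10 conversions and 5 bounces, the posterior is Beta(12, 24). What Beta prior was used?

Beta(2, 19)

Under Beta–binomial conjugacy the posterior parameters are (α+s, β+f).
So α = 12 − 10 = 2 and β = 24 − 5 = 19.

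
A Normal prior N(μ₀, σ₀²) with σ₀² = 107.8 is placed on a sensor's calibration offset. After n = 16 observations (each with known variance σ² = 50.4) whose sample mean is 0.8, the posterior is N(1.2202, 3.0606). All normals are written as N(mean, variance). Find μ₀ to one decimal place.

The posterior mean is a precision-weighted average: μ_n = (τ₀μ₀ + τ_data·x̄)/(τ₀+τ_data), with τ₀=1/σ₀² and τ_data=n/σ².
Here τ₀ = 1/107.8 = 0.009276 and τ_data = 16/50.4 = 0.317460, so τ_n = 0.326736.
Rearranging for μ₀: μ₀ = (μ_n·τ_n − τ_data·x̄)/τ₀ = (1.2202·0.326736 − 0.317460·0.8) / 0.009276 = 0.144715/0.009276 ≈ 15.6.

μ₀ = 15.6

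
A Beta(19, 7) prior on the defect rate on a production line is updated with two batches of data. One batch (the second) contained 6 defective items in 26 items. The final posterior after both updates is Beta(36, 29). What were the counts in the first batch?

11 defective items and 2 good items

Sequential conjugate updates are equivalent to a single update on the pooled data, so total successes = posterior α − prior α and total failures = posterior β − prior β.
Total across both batches: 36−19=17 defective items, 29−7=22 good items.
Subtract the second batch: 17−6=11 defective items and 22−20=2 good items.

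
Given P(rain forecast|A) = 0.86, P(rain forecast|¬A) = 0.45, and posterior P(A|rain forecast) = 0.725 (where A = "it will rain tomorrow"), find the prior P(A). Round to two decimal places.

In odds form, posterior odds = prior odds × likelihood ratio, so prior odds = posterior odds ÷ LR.
Posterior odds = 0.725/(1−0.725) = 2.6364. LR = 0.86/0.45 = 1.9111.
Prior odds = 2.6364/1.9111 = 1.3795, so P(A) = 1.3795/(1+1.3795) ≈ 0.58.

P(A) = 0.58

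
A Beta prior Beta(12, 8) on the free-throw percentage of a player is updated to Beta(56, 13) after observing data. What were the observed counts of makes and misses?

44 makes and 5 misses

Under Beta–binomial conjugacy the posterior parameters are (α+s, β+f).
So s = 56 − 12 = 44 and f = 13 − 8 = 5.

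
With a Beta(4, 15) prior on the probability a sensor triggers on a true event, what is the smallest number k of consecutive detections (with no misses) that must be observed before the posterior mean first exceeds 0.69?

After k detections and 0 misses the posterior is Beta(4+k, 15), with mean (4+k)/(4+15+k).
Set (4+k)/(19+k) > 0.69 and solve: k > (0.69·19 − 4)/(1 − 0.69) = 29.387.
The smallest integer exceeding 29.387 is 30, and checking k=30: (34)/(49) = 0.6939 > 0.69.

k = 30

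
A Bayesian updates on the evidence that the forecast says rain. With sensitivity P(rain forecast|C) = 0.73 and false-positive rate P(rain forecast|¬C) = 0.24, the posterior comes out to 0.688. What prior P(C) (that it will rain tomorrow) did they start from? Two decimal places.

Bayes' rule in odds form gives O(C|E) = O(C)·[P(E|C)/P(E|¬C)], hence O(C) = O(C|E)/LR.
Posterior odds = 0.688/(1−0.688) = 2.2051. LR = 0.73/0.24 = 3.0417.
Prior odds = 2.2051/3.0417 = 0.7250, so P(C) = 0.7250/(1+0.7250) ≈ 0.42.

P(C) = 0.42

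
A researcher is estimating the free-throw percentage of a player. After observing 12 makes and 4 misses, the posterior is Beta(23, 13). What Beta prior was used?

Beta(11, 9)

A Beta(a, b) prior with s successes and f failures in binomial data gives a Beta(a+s, b+f) posterior.
Subtract the data counts: 23−12=11, 13−4=9.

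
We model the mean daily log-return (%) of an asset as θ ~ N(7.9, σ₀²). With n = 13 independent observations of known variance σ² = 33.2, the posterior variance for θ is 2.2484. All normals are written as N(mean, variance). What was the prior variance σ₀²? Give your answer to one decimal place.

σ₀² = 18.8

For the Normal–Normal model with known σ², precisions add: τ_n = τ₀ + n/σ².
So 1/σ₀² = 1/2.2484 − 13/33.2 = 0.444761 − 0.391566 = 0.053195.
Hence σ₀² = 1/0.053195 ≈ 18.8.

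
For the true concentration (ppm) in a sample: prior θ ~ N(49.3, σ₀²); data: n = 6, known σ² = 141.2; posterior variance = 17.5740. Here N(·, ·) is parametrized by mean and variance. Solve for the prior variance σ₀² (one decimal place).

Posterior precision equals prior precision plus data precision: 1/σ_n² = 1/σ₀² + n/σ².
So 1/σ₀² = 1/17.5740 − 6/141.2 = 0.056902 − 0.042493 = 0.014409.
Hence σ₀² = 1/0.014409 ≈ 69.4.

σ₀² = 69.4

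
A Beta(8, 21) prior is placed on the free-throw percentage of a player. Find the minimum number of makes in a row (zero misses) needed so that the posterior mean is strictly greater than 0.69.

After k makes and 0 misses the posterior is Beta(8+k, 21), with mean (8+k)/(8+21+k).
Set (8+k)/(29+k) > 0.69 and solve: k > (0.69·29 − 8)/(1 − 0.69) = 38.742.
The smallest integer exceeding 38.742 is 39, and checking k=39: (47)/(68) = 0.6912 > 0.69.

k = 39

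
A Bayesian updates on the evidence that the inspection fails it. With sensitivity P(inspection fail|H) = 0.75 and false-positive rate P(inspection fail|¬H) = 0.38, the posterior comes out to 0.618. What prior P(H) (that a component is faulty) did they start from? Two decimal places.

P(H) = 0.45

In odds form, posterior odds = prior odds × likelihood ratio, so prior odds = posterior odds ÷ LR.
Posterior odds = 0.618/(1−0.618) = 1.6178. LR = 0.75/0.38 = 1.9737.
Prior odds = 1.6178/1.9737 = 0.8197, so P(H) = 0.8197/(1+0.8197) ≈ 0.45.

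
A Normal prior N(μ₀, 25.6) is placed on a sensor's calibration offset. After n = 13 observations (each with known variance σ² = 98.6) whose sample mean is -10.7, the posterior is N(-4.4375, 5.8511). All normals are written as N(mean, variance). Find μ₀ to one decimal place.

The posterior mean is a precision-weighted average: μ_n = (τ₀μ₀ + τ_data·x̄)/(τ₀+τ_data), with τ₀=1/σ₀² and τ_data=n/σ².
Here τ₀ = 1/25.6 = 0.039062 and τ_data = 13/98.6 = 0.131846, so τ_n = 0.170908.
Rearranging for μ₀: μ₀ = (μ_n·τ_n − τ_data·x̄)/τ₀ = (-4.4375·0.170908 − 0.131846·-10.7) / 0.039062 = 0.652348/0.039062 ≈ 16.7.

μ₀ = 16.7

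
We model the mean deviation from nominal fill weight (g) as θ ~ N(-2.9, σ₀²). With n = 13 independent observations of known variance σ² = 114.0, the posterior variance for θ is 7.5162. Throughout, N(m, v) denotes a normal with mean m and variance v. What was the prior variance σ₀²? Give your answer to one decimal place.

σ₀² = 52.6

Posterior precision equals prior precision plus data precision: 1/σ_n² = 1/σ₀² + n/σ².
So 1/σ₀² = 1/7.5162 − 13/114.0 = 0.133046 − 0.114035 = 0.019011.
Hence σ₀² = 1/0.019011 ≈ 52.6.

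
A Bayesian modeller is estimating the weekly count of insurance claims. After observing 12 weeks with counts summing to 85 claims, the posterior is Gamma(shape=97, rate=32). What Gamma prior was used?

A Gamma(α, β) prior (rate parametrization) on a Poisson rate with n observations summing to S gives posterior Gamma(α+S, β+n).
So α = 97 − 85 = 12 and β = 32 − 12 = 20.

Gamma(shape=12, rate=20)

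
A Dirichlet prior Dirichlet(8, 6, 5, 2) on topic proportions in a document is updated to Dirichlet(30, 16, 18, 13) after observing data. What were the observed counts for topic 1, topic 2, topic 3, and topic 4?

For a Dirichlet(α) prior with multinomial counts c, the posterior is Dirichlet(α + c) componentwise.
Counts are posterior − prior componentwise: 30−8=22, 16−6=10, 18−5=13, 13−2=11.

counts (22, 10, 13, 11)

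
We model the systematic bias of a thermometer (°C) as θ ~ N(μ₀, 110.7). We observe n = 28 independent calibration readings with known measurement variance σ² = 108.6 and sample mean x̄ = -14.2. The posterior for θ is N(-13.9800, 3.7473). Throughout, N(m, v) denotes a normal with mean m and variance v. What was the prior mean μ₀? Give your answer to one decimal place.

μ₀ = -7.7

With known observation variance, the Normal–Normal posterior has precision τ_n = τ₀ + n/σ² and mean μ_n = (τ₀μ₀ + (n/σ²)x̄)/τ_n.
Here τ₀ = 1/110.7 = 0.009033 and τ_data = 28/108.6 = 0.257827, so τ_n = 0.266860.
Rearranging for μ₀: μ₀ = (μ_n·τ_n − τ_data·x̄)/τ₀ = (-13.9800·0.266860 − 0.257827·-14.2) / 0.009033 = -0.069559/0.009033 ≈ -7.7.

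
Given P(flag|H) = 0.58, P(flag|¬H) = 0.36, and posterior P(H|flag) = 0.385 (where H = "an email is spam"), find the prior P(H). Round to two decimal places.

P(H) = 0.28

Bayes' rule in odds form gives O(H|E) = O(H)·[P(E|H)/P(E|¬H)], hence O(H) = O(H|E)/LR.
Posterior odds = 0.385/(1−0.385) = 0.6260. LR = 0.58/0.36 = 1.6111.
Prior odds = 0.6260/1.6111 = 0.3886, so P(H) = 0.3886/(1+0.3886) ≈ 0.28.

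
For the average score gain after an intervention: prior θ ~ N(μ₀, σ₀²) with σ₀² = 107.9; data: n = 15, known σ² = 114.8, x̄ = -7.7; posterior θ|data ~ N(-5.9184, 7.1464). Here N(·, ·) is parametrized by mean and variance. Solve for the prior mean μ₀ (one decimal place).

μ₀ = 19.2

With known observation variance, the Normal–Normal posterior has precision τ_n = τ₀ + n/σ² and mean μ_n = (τ₀μ₀ + (n/σ²)x̄)/τ_n.
Here τ₀ = 1/107.9 = 0.009268 and τ_data = 15/114.8 = 0.130662, so τ_n = 0.139930.
Rearranging for μ₀: μ₀ = (μ_n·τ_n − τ_data·x̄)/τ₀ = (-5.9184·0.139930 − 0.130662·-7.7) / 0.009268 = 0.177936/0.009268 ≈ 19.2.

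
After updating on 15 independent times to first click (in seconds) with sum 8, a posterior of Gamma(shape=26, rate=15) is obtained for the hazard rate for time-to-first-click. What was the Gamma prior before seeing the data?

Gamma(shape=11, rate=7)

For an exponential likelihood with a Gamma(α, β) prior on the rate, n observations with total T give posterior Gamma(α+n, β+T).
So α = 26 − 15 = 11 and β = 15 − 8 = 7.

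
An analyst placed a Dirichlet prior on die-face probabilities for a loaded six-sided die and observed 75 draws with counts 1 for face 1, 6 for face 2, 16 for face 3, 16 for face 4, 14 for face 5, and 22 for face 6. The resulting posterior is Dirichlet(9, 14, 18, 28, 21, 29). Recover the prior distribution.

For a Dirichlet(α) prior with multinomial counts c, the posterior is Dirichlet(α + c) componentwise.
Subtract each count from the matching posterior parameter: 9−1=8, 14−6=8, 18−16=2, 28−16=12, 21−14=7, 29−22=7.

Dirichlet(8, 8, 2, 12, 7, 7)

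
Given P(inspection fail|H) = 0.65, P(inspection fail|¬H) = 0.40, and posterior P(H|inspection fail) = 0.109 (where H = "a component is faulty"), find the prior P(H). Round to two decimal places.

In odds form, posterior odds = prior odds × likelihood ratio, so prior odds = posterior odds ÷ LR.
Posterior odds = 0.109/(1−0.109) = 0.1223. LR = 0.65/0.40 = 1.6250.
Prior odds = 0.1223/1.6250 = 0.0753, so P(H) = 0.0753/(1+0.0753) ≈ 0.07.

P(H) = 0.07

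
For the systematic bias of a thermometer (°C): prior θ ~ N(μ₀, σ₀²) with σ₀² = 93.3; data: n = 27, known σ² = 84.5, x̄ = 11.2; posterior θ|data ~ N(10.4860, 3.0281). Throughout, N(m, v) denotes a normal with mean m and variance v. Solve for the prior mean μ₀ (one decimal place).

The posterior mean is a precision-weighted average: μ_n = (τ₀μ₀ + τ_data·x̄)/(τ₀+τ_data), with τ₀=1/σ₀² and τ_data=n/σ².
Here τ₀ = 1/93.3 = 0.010718 and τ_data = 27/84.5 = 0.319527, so τ_n = 0.330245.
Rearranging for μ₀: μ₀ = (μ_n·τ_n − τ_data·x̄)/τ₀ = (10.4860·0.330245 − 0.319527·11.2) / 0.010718 = -0.115753/0.010718 ≈ -10.8.

μ₀ = -10.8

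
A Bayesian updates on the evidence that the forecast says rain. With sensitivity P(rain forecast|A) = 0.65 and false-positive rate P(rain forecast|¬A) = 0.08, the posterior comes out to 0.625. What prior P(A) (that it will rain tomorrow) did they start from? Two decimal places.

P(A) = 0.17

Bayes' rule in odds form gives O(A|E) = O(A)·[P(E|A)/P(E|¬A)], hence O(A) = O(A|E)/LR.
Posterior odds = 0.625/(1−0.625) = 1.6667. LR = 0.65/0.08 = 8.1250.
Prior odds = 1.6667/8.1250 = 0.2051, so P(A) = 0.2051/(1+0.2051) ≈ 0.17.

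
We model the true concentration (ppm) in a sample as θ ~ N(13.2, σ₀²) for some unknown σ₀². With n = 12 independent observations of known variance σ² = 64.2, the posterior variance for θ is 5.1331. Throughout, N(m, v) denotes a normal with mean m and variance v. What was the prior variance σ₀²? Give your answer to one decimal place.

σ₀² = 126.6

For the Normal–Normal model with known σ², precisions add: τ_n = τ₀ + n/σ².
So 1/σ₀² = 1/5.1331 − 12/64.2 = 0.194814 − 0.186916 = 0.007898.
Hence σ₀² = 1/0.007898 ≈ 126.6.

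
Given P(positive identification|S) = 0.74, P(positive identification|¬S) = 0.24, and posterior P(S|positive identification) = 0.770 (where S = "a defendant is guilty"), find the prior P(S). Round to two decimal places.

Bayes' rule in odds form gives O(S|E) = O(S)·[P(E|S)/P(E|¬S)], hence O(S) = O(S|E)/LR.
Posterior odds = 0.770/(1−0.770) = 3.3478. LR = 0.74/0.24 = 3.0833.
Prior odds = 3.3478/3.0833 = 1.0858, so P(S) = 1.0858/(1+1.0858) ≈ 0.52.

P(S) = 0.52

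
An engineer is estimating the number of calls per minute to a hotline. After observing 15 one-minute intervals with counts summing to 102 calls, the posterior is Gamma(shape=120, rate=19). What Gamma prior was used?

A Gamma(α, β) prior (rate parametrization) on a Poisson rate with n observations summing to S gives posterior Gamma(α+S, β+n).
So α = 120 − 102 = 18 and β = 19 − 15 = 4.

Gamma(shape=18, rate=4)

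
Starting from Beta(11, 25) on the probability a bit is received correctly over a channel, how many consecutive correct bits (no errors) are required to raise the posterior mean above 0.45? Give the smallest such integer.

k = 10

After k correct bits and 0 errors the posterior is Beta(11+k, 25), with mean (11+k)/(11+25+k).
Set (11+k)/(36+k) > 0.45 and solve: k > (0.45·36 − 11)/(1 − 0.45) = 9.455.
The smallest integer exceeding 9.455 is 10, and checking k=10: (21)/(46) = 0.4565 > 0.45.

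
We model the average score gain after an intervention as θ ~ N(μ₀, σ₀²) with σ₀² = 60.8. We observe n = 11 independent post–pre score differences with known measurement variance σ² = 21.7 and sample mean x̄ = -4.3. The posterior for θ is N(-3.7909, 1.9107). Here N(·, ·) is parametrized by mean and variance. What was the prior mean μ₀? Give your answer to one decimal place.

μ₀ = 11.9

The posterior mean is a precision-weighted average: μ_n = (τ₀μ₀ + τ_data·x̄)/(τ₀+τ_data), with τ₀=1/σ₀² and τ_data=n/σ².
Here τ₀ = 1/60.8 = 0.016447 and τ_data = 11/21.7 = 0.506912, so τ_n = 0.523359.
Rearranging for μ₀: μ₀ = (μ_n·τ_n − τ_data·x̄)/τ₀ = (-3.7909·0.523359 − 0.506912·-4.3) / 0.016447 = 0.195720/0.016447 ≈ 11.9.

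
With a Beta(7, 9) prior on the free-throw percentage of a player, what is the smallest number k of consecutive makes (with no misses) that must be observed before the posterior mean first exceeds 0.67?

k = 12

After k makes and 0 misses the posterior is Beta(7+k, 9), with mean (7+k)/(7+9+k).
Set (7+k)/(16+k) > 0.67 and solve: k > (0.67·16 − 7)/(1 − 0.67) = 11.273.
The smallest integer exceeding 11.273 is 12.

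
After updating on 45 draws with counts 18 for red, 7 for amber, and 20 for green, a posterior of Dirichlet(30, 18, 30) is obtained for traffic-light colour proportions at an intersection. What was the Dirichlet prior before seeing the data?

For a Dirichlet(α) prior with multinomial counts c, the posterior is Dirichlet(α + c) componentwise.
Subtract each count from the matching posterior parameter: 30−18=12, 18−7=11, 30−20=10.

Dirichlet(12, 11, 10)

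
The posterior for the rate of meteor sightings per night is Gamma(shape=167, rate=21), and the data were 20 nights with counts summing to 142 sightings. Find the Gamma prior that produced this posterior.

Gamma–Poisson conjugacy: posterior shape = α + Σxᵢ, posterior rate = β + n.
So α = 167 − 142 = 25 and β = 21 − 20 = 1.

Gamma(shape=25, rate=1)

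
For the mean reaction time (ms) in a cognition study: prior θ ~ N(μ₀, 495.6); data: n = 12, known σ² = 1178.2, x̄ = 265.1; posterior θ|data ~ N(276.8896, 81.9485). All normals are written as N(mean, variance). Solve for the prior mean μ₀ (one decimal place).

μ₀ = 336.4

With known observation variance, the Normal–Normal posterior has precision τ_n = τ₀ + n/σ² and mean μ_n = (τ₀μ₀ + (n/σ²)x̄)/τ_n.
Here τ₀ = 1/495.6 = 0.002018 and τ_data = 12/1178.2 = 0.010185, so τ_n = 0.012203.
Rearranging for μ₀: μ₀ = (μ_n·τ_n − τ_data·x̄)/τ₀ = (276.8896·0.012203 − 0.010185·265.1) / 0.002018 = 0.678840/0.002018 ≈ 336.4.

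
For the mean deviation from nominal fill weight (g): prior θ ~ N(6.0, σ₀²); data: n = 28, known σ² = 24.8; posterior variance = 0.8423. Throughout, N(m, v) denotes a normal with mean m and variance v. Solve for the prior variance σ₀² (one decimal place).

σ₀² = 17.2

For the Normal–Normal model with known σ², precisions add: τ_n = τ₀ + n/σ².
So 1/σ₀² = 1/0.8423 − 28/24.8 = 1.187225 − 1.129032 = 0.058193.
Hence σ₀² = 1/0.058193 ≈ 17.2.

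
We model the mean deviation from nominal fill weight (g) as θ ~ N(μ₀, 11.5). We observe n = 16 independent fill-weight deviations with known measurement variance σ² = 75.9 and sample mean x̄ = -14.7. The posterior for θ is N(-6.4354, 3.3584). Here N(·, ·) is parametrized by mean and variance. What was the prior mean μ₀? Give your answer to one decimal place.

μ₀ = 13.6

The posterior mean is a precision-weighted average: μ_n = (τ₀μ₀ + τ_data·x̄)/(τ₀+τ_data), with τ₀=1/σ₀² and τ_data=n/σ².
Here τ₀ = 1/11.5 = 0.086957 and τ_data = 16/75.9 = 0.210804, so τ_n = 0.297761.
Rearranging for μ₀: μ₀ = (μ_n·τ_n − τ_data·x̄)/τ₀ = (-6.4354·0.297761 − 0.210804·-14.7) / 0.086957 = 1.182608/0.086957 ≈ 13.6.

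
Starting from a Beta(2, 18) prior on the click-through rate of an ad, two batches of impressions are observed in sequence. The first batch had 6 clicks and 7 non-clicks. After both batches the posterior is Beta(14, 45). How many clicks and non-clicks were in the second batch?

6 clicks and 20 non-clicks

Because Beta–binomial updating is additive in the counts, the combined data contributed (α_post−α_prior, β_post−β_prior) successes and failures.
Total across both batches: 14−2=12 clicks, 45−18=27 non-clicks.
Subtract the first batch: 12−6=6 clicks and 27−7=20 non-clicks.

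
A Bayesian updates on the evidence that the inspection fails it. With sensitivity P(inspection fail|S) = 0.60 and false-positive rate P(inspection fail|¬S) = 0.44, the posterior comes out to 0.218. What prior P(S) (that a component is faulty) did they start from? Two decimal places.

Bayes' rule in odds form gives O(S|E) = O(S)·[P(E|S)/P(E|¬S)], hence O(S) = O(S|E)/LR.
Posterior odds = 0.218/(1−0.218) = 0.2788. LR = 0.60/0.44 = 1.3636.
Prior odds = 0.2788/1.3636 = 0.2045, so P(S) = 0.2045/(1+0.2045) ≈ 0.17.

P(S) = 0.17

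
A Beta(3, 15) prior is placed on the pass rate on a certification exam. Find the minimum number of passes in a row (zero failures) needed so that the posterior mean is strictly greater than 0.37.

After k passes and 0 failures the posterior is Beta(3+k, 15), with mean (3+k)/(3+15+k).
Set (3+k)/(18+k) > 0.37 and solve: k > (0.37·18 − 3)/(1 − 0.37) = 5.810.
The smallest integer exceeding 5.810 is 6, and checking k=6: (9)/(24) = 0.3750 > 0.37.

k = 6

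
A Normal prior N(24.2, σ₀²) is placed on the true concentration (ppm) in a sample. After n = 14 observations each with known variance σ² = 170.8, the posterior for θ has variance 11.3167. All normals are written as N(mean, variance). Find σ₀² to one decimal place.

Posterior precision equals prior precision plus data precision: 1/σ_n² = 1/σ₀² + n/σ².
So 1/σ₀² = 1/11.3167 − 14/170.8 = 0.088365 − 0.081967 = 0.006398.
Hence σ₀² = 1/0.006398 ≈ 156.3.

σ₀² = 156.3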